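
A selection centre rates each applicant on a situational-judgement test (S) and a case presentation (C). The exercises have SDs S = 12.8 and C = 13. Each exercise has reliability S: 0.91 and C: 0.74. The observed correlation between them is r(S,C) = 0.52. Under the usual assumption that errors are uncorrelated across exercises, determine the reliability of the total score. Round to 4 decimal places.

0.8840

Var(S+C) = 12.8² + 13² + 2·[12.8·13·0.52] = 332.84 + 173.056 = 505.896.
Because errors are independent across components, Cov(Tᵢ,Tⱼ) = Cov(Xᵢ,Xⱼ); the off-diagonal part of the true-score variance is the same as above.
True-score variance = [12.8²·0.91 + 13²·0.74] + 173.056 = 274.154 + 173.056 = 447.21.
Reliability = 447.21 / 505.896 = 0.8840.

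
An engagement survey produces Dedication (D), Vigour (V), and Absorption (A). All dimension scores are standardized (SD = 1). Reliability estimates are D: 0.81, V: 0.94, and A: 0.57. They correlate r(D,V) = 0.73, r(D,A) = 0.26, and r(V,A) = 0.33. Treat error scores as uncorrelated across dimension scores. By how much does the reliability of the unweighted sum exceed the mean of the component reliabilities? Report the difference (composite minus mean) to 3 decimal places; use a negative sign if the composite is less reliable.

0.106

Var(sum) = 3 + 2.64 = 5.64; true-score variance = 2.32 + 2.64 = 4.96; composite reliability = 0.8794.
Mean component reliability = 0.7733.
Difference = 0.8794 − 0.7733 = 0.106.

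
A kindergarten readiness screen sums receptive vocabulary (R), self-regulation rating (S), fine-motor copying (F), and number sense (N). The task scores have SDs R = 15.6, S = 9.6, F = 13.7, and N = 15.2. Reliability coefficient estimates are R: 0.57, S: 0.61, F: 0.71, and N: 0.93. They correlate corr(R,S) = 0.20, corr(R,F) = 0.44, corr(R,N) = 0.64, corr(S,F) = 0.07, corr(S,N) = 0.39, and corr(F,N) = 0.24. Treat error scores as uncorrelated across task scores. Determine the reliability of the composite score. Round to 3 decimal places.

0.863

Var(R+S+F+N) = 15.6² + 9.6² + 13.7² + 15.2² + 2·[15.6·9.6·0.20 + 15.6·13.7·0.44 + 15.6·15.2·0.64 + 9.6·13.7·0.07 + 9.6·15.2·0.39 + 13.7·15.2·0.24] = 754.25 + 783.677 = 1537.93.
Under uncorrelated errors the observed covariances equal the true-score covariances, so only the own-variance terms attenuate.
True-score variance = [15.6²·0.57 + 9.6²·0.61 + 13.7²·0.71 + 15.2²·0.93] + 783.677 = 543.06 + 783.677 = 1326.74.
Reliability = 1326.74 / 1537.93 = 0.863.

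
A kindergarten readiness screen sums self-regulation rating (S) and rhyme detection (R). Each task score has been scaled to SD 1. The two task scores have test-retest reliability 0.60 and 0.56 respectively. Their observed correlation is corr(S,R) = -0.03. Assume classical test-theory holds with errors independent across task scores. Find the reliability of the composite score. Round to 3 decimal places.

0.567

Var(S+R) = 2 + 2·[(-0.03)] = 2 − 0.06 = 1.94.
Because errors are independent across components, Cov(Tᵢ,Tⱼ) = Cov(Xᵢ,Xⱼ); the off-diagonal part of the true-score variance is the same as above.
True-score variance = [0.60 + 0.56] − 0.06 = 1.16 − 0.06 = 1.1.
Reliability = 1.1 / 1.94 = 0.567.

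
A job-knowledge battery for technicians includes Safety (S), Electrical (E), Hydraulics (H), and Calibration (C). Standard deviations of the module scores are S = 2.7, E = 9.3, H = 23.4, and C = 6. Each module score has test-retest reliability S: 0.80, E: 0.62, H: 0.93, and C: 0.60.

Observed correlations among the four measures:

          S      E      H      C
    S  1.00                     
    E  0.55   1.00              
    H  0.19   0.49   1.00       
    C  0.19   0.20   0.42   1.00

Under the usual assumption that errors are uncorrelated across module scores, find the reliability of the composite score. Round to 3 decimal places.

Var(S+E+H+C) = 2.7² + 9.3² + 23.4² + 6² + 2·[2.7·9.3·0.55 + 2.7·23.4·0.19 + 2.7·6·0.19 + 9.3·23.4·0.49 + 9.3·6·0.20 + 23.4·6·0.42] = 677.34 + 411.309 = 1088.65.
Because errors are independent across components, Cov(Tᵢ,Tⱼ) = Cov(Xᵢ,Xⱼ); the off-diagonal part of the true-score variance is the same as above.
True-score variance = [2.7²·0.80 + 9.3²·0.62 + 23.4²·0.93 + 6²·0.60] + 411.309 = 590.287 + 411.309 = 1001.6.
Reliability = 1001.6 / 1088.65 = 0.920.

0.920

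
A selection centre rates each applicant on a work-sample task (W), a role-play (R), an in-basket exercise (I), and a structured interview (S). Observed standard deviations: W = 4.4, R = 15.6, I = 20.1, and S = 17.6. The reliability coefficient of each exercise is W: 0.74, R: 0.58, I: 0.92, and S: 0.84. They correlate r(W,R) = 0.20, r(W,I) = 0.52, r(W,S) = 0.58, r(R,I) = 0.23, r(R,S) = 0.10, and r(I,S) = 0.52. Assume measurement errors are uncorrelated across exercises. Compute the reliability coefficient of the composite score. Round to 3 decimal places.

0.892

Var(W+R+I+S) = 4.4² + 15.6² + 20.1² + 17.6² + 2·[4.4·15.6·0.20 + 4.4·20.1·0.52 + 4.4·17.6·0.58 + 15.6·20.1·0.23 + 15.6·17.6·0.10 + 20.1·17.6·0.52] = 976.49 + 776.324 = 1752.81.
Under uncorrelated errors the observed covariances equal the true-score covariances, so only the own-variance terms attenuate.
True-score variance = [4.4²·0.74 + 15.6²·0.58 + 20.1²·0.92 + 17.6²·0.84] + 776.324 = 787.363 + 776.324 = 1563.69.
Reliability = 1563.69 / 1752.81 = 0.892.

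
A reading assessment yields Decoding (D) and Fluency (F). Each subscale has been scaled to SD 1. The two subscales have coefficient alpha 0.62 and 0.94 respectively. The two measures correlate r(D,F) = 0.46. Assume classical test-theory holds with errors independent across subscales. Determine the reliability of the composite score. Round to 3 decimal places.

0.849

Var(D+F) = 2 + 2·[0.46] = 2 + 0.92 = 2.92.
Because errors are independent across components, Cov(Tᵢ,Tⱼ) = Cov(Xᵢ,Xⱼ); the off-diagonal part of the true-score variance is the same as above.
True-score variance = [0.62 + 0.94] + 0.92 = 1.56 + 0.92 = 2.48.
Reliability = 2.48 / 2.92 = 0.849.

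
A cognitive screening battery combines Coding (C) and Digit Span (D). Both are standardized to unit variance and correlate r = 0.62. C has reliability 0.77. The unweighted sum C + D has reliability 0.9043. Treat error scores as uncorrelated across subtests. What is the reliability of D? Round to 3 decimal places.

Var(C+D) = 2 + 2·0.62 = 3.240.
True-score variance = ρ_C + ρ_D + 2·0.62, so 0.9043 = (0.77 + ρ_D + 1.24) / 3.240.
ρ_D = 0.9043·3.240 − 0.77 − 1.24 = 0.920.

0.920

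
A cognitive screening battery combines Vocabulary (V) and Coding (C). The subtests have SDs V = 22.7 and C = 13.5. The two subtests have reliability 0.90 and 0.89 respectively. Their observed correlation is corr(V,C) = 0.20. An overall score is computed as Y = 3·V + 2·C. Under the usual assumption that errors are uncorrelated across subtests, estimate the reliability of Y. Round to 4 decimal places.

Var(Y) = 3²·22.7² + 2²·13.5² + 2·[6·22.7·13.5·0.20] = 5366.61 + 735.48 = 6102.09.
Because errors are independent across components, Cov(Tᵢ,Tⱼ) = Cov(Xᵢ,Xⱼ); the off-diagonal part of the true-score variance is the same as above.
True-score variance = [3²·22.7²·0.90 + 2²·13.5²·0.89] + 735.48 = 4822.66 + 735.48 = 5558.14.
Reliability = 5558.14 / 6102.09 = 0.9109.

0.9109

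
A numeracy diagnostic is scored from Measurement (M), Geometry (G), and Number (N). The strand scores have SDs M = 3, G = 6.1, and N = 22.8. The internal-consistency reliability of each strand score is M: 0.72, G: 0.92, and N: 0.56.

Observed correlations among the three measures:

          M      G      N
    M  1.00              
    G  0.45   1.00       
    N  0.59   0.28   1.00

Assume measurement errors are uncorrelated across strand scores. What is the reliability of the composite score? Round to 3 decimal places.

Var(M+G+N) = 3² + 6.1² + 22.8² + 2·[3·6.1·0.45 + 3·22.8·0.59 + 6.1·22.8·0.28] = 566.05 + 175.067 = 741.117.
Because errors are independent across components, Cov(Tᵢ,Tⱼ) = Cov(Xᵢ,Xⱼ); the off-diagonal part of the true-score variance is the same as above.
True-score variance = [3²·0.72 + 6.1²·0.92 + 22.8²·0.56] + 175.067 = 331.824 + 175.067 = 506.89.
Reliability = 506.89 / 741.117 = 0.684.

0.684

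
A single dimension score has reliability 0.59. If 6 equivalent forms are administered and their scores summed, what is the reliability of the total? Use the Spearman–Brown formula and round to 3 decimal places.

ρ_k = kρ / (1 + (k−1)ρ) = 6·0.59 / (1 + 5·0.59) = 3.540 / 3.950 = 0.896.

0.896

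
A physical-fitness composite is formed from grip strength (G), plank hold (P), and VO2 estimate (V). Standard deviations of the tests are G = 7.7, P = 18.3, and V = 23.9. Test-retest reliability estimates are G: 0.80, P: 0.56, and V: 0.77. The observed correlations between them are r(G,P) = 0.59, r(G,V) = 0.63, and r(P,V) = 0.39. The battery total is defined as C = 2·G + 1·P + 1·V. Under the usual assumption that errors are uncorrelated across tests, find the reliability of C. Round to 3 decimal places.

Var(C) = 2²·7.7² + 18.3² + 23.9² + 2·[2·7.7·18.3·0.59 + 2·7.7·23.9·0.63 + 18.3·23.9·0.39] = 1143.26 + 1137.45 = 2280.71.
Because errors are independent across components, Cov(Tᵢ,Tⱼ) = Cov(Xᵢ,Xⱼ); the off-diagonal part of the true-score variance is the same as above.
True-score variance = [2²·7.7²·0.80 + 18.3²·0.56 + 23.9²·0.77] + 1137.45 = 817.098 + 1137.45 = 1954.55.
Reliability = 1954.55 / 2280.71 = 0.857.

0.857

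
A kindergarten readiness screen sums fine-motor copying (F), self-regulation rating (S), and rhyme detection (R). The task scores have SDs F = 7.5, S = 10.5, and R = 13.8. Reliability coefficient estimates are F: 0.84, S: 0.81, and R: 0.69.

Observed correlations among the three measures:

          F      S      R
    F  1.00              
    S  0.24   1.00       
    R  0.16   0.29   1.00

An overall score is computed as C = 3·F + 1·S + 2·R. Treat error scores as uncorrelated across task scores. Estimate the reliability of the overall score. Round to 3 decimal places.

0.818

Var(C) = 3²·7.5² + 10.5² + 2²·13.8² + 2·[3·7.5·10.5·0.24 + 6·7.5·13.8·0.16 + 2·10.5·13.8·0.29] = 1378.26 + 480.204 = 1858.46.
With uncorrelated errors the cross-covariances are all true-score covariance, so they carry over unchanged; only the diagonal terms shrink to ρᵢσᵢ².
True-score variance = [3²·7.5²·0.84 + 10.5²·0.81 + 2²·13.8²·0.69] + 480.204 = 1040.17 + 480.204 = 1520.37.
Reliability = 1520.37 / 1858.46 = 0.818.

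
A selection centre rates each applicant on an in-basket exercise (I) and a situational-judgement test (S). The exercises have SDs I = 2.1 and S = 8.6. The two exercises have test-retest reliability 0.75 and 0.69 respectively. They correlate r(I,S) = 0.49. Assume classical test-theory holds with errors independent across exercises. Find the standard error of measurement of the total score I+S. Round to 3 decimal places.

4.902

Var(total) = 78.37 + 17.6988 = 96.0688.
True-score variance = 54.3399 + 17.6988 = 72.0387, so reliability = 0.7499.
Error variance = 96.0688 − 72.0387 = 24.0301; SEM = √24.0301 = 4.902.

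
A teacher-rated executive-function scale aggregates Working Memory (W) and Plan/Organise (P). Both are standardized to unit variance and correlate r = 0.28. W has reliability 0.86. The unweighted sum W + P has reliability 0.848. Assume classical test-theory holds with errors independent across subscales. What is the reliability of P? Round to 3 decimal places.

0.751

Var(W+P) = 2 + 2·0.28 = 2.560.
True-score variance = ρ_W + ρ_P + 2·0.28, so 0.848 = (0.86 + ρ_P + 0.56) / 2.560.
ρ_P = 0.848·2.560 − 0.86 − 0.56 = 0.751.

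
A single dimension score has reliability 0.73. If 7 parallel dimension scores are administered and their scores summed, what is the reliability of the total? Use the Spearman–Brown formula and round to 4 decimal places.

0.9498

ρ_k = kρ / (1 + (k−1)ρ) = 7·0.73 / (1 + 6·0.73) = 5.110 / 5.380 = 0.9498.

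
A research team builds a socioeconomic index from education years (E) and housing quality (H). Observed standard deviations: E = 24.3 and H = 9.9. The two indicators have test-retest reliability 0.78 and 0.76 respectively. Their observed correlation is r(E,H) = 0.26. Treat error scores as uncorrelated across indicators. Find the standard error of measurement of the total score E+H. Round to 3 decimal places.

12.387

Var(total) = 688.5 + 125.096 = 813.596.
True-score variance = 535.07 + 125.096 = 660.166, so reliability = 0.8114.
Error variance = 813.596 − 660.166 = 153.43; SEM = √153.43 = 12.387.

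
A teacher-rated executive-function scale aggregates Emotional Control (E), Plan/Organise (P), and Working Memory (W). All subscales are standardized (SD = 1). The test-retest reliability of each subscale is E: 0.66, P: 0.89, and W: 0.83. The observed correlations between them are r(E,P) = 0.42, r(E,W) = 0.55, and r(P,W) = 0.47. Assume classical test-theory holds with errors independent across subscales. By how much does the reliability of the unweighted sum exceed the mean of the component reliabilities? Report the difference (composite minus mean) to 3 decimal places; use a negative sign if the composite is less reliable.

0.101

Var(sum) = 3 + 2.88 = 5.88; true-score variance = 2.38 + 2.88 = 5.26; composite reliability = 0.8946.
Mean component reliability = 0.7933.
Difference = 0.8946 − 0.7933 = 0.101.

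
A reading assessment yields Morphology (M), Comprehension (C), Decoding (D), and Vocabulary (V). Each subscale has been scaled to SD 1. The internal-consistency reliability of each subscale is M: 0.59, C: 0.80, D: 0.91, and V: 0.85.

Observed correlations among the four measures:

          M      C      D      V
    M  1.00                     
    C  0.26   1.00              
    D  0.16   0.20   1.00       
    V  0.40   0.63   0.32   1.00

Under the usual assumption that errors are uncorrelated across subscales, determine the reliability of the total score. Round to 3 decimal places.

0.893

Var(M+C+D+V) = 4 + 2·[0.26 + 0.16 + 0.40 + 0.20 + 0.63 + 0.32] = 4 + 3.94 = 7.94.
Because errors are independent across components, Cov(Tᵢ,Tⱼ) = Cov(Xᵢ,Xⱼ); the off-diagonal part of the true-score variance is the same as above.
True-score variance = [0.59 + 0.80 + 0.91 + 0.85] + 3.94 = 3.15 + 3.94 = 7.09.
Reliability = 7.09 / 7.94 = 0.893.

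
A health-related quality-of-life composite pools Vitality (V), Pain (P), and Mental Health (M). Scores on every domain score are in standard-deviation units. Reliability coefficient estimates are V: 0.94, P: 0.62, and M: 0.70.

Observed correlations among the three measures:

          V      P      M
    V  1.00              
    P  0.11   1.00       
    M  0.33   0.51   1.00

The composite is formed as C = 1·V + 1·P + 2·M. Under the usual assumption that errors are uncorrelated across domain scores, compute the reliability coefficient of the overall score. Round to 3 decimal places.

0.829

Var(C) = 1 + 1 + 2² + 2·[0.11 + 2·0.33 + 2·0.51] = 6 + 3.58 = 9.58.
Because errors are independent across components, Cov(Tᵢ,Tⱼ) = Cov(Xᵢ,Xⱼ); the off-diagonal part of the true-score variance is the same as above.
True-score variance = [0.94 + 0.62 + 2²·0.70] + 3.58 = 4.36 + 3.58 = 7.94.
Reliability = 7.94 / 9.58 = 0.829.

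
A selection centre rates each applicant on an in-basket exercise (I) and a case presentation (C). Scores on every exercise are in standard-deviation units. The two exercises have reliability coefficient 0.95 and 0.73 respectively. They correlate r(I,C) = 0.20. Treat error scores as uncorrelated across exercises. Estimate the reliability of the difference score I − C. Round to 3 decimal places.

0.800

Var(I−C) = 1 + 1 − 2·0.20 = 2 − 0.4 = 1.6.
With uncorrelated errors the cross-covariances are all true-score covariance, so they carry over unchanged; only the diagonal terms shrink to ρᵢσᵢ².
True-score variance = [0.95 + 0.73] − 0.4 = 1.68 − 0.4 = 1.28.
Reliability = 1.28 / 1.6 = 0.800.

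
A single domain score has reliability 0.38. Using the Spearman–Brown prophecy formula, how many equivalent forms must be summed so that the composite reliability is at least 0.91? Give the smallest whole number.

17

k ≥ ρ*(1−ρ₁)/(ρ₁(1−ρ*)) = 0.91·0.62 / (0.38·0.09) = 16.497.
Smallest integer k = 17.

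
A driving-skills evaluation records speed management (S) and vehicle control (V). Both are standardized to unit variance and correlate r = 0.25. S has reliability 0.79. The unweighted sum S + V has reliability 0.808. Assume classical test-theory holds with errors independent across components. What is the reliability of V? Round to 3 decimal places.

Var(S+V) = 2 + 2·0.25 = 2.500.
True-score variance = ρ_S + ρ_V + 2·0.25, so 0.808 = (0.79 + ρ_V + 0.50) / 2.500.
ρ_V = 0.808·2.500 − 0.79 − 0.50 = 0.730.

0.730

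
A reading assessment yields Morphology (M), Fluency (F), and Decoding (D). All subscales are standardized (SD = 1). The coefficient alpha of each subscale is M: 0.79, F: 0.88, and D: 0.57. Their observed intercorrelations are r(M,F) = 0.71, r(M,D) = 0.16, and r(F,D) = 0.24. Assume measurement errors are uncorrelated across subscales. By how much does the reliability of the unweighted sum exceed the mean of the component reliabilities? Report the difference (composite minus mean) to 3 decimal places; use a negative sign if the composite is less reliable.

Var(sum) = 3 + 2.22 = 5.22; true-score variance = 2.24 + 2.22 = 4.46; composite reliability = 0.8544.
Mean component reliability = 0.7467.
Difference = 0.8544 − 0.7467 = 0.108.

0.108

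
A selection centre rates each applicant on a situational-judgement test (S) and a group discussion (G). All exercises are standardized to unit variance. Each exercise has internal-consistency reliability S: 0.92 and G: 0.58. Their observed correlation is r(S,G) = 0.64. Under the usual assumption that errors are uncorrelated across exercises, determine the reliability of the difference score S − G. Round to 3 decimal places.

Var(S−G) = 1 + 1 − 2·0.64 = 2 − 1.28 = 0.72.
Because errors are independent across components, Cov(Tᵢ,Tⱼ) = Cov(Xᵢ,Xⱼ); the off-diagonal part of the true-score variance is the same as above.
True-score variance = [0.92 + 0.58] − 1.28 = 1.5 − 1.28 = 0.22.
Reliability = 0.22 / 0.72 = 0.306.

0.306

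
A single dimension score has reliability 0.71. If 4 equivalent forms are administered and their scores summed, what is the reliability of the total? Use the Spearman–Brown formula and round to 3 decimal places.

0.907

ρ_k = kρ / (1 + (k−1)ρ) = 4·0.71 / (1 + 3·0.71) = 2.840 / 3.130 = 0.907.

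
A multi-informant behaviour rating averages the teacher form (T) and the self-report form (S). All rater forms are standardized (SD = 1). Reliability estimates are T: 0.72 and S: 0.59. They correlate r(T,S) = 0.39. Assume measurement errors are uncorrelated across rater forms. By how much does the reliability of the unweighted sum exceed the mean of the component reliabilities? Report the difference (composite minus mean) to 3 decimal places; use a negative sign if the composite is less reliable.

0.097

Var(sum) = 2 + 0.78 = 2.78; true-score variance = 1.31 + 0.78 = 2.09; composite reliability = 0.7518.
Mean component reliability = 0.6550.
Difference = 0.7518 − 0.6550 = 0.097.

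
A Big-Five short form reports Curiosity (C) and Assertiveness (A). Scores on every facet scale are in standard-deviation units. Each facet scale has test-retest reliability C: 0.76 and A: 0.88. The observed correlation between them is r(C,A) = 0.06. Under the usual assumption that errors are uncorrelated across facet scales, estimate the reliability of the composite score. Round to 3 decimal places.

Var(C+A) = 2 + 2·[0.06] = 2 + 0.12 = 2.12.
Because errors are independent across components, Cov(Tᵢ,Tⱼ) = Cov(Xᵢ,Xⱼ); the off-diagonal part of the true-score variance is the same as above.
True-score variance = [0.76 + 0.88] + 0.12 = 1.64 + 0.12 = 1.76.
Reliability = 1.76 / 2.12 = 0.830.

0.830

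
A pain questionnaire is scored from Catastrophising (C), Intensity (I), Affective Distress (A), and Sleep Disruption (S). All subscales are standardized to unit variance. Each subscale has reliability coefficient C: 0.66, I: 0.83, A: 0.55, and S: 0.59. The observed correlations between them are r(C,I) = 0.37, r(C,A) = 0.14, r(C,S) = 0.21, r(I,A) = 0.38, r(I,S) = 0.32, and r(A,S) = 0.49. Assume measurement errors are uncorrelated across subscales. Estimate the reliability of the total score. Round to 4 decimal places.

0.8248

Var(C+I+A+S) = 4 + 2·[0.37 + 0.14 + 0.21 + 0.38 + 0.32 + 0.49] = 4 + 3.82 = 7.82.
With uncorrelated errors the cross-covariances are all true-score covariance, so they carry over unchanged; only the diagonal terms shrink to ρᵢσᵢ².
True-score variance = [0.66 + 0.83 + 0.55 + 0.59] + 3.82 = 2.63 + 3.82 = 6.45.
Reliability = 6.45 / 7.82 = 0.8248.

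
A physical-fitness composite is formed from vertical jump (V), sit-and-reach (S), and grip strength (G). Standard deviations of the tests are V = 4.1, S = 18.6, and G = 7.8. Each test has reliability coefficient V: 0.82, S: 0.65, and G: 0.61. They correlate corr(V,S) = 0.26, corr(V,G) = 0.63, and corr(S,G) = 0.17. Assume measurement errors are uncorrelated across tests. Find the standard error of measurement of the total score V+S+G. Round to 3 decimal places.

12.159

Var(total) = 423.61 + 129.277 = 552.887.
True-score variance = 275.771 + 129.277 = 405.048, so reliability = 0.7326.
Error variance = 552.887 − 405.048 = 147.839; SEM = √147.839 = 12.159.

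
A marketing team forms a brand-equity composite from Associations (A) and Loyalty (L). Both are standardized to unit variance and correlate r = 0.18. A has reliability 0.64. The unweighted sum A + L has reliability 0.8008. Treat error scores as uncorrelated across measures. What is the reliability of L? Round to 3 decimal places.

0.890

Var(A+L) = 2 + 2·0.18 = 2.360.
True-score variance = ρ_A + ρ_L + 2·0.18, so 0.8008 = (0.64 + ρ_L + 0.36) / 2.360.
ρ_L = 0.8008·2.360 − 0.64 − 0.36 = 0.890.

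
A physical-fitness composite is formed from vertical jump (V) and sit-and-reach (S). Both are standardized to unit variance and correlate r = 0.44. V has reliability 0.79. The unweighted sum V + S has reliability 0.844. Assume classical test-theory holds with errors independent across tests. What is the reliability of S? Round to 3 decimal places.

Var(V+S) = 2 + 2·0.44 = 2.880.
True-score variance = ρ_V + ρ_S + 2·0.44, so 0.844 = (0.79 + ρ_S + 0.88) / 2.880.
ρ_S = 0.844·2.880 − 0.79 − 0.88 = 0.761.

0.761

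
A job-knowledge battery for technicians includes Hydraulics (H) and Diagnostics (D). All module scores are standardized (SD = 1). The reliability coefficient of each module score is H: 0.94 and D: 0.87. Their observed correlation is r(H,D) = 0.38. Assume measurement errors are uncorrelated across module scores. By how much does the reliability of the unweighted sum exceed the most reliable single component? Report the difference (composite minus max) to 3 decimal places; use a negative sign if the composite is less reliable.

Var(sum) = 2 + 0.76 = 2.76; true-score variance = 1.81 + 0.76 = 2.57; composite reliability = 0.9312.
Max component reliability = 0.9400.
Difference = 0.9312 − 0.9400 = -0.009.

-0.009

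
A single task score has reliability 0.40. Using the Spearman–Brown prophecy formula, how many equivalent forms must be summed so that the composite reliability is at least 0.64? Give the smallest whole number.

3

k ≥ ρ*(1−ρ₁)/(ρ₁(1−ρ*)) = 0.64·0.60 / (0.40·0.36) = 2.667.
Smallest integer k = 3.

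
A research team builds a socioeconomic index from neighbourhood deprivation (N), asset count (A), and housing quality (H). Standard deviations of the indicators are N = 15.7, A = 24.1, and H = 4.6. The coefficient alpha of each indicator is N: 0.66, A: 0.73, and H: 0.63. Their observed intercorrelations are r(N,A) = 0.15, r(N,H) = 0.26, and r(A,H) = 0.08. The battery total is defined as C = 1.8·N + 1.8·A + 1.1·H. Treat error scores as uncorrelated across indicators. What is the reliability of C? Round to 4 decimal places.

Var(C) = 1.8²·15.7² + 1.8²·24.1² + 1.1²·4.6² + 2·[3.24·15.7·24.1·0.15 + 1.98·15.7·4.6·0.26 + 1.98·24.1·4.6·0.08] = 2706.06 + 477.254 = 3183.31.
With uncorrelated errors the cross-covariances are all true-score covariance, so they carry over unchanged; only the diagonal terms shrink to ρᵢσᵢ².
True-score variance = [1.8²·15.7²·0.66 + 1.8²·24.1²·0.73 + 1.1²·4.6²·0.63] + 477.254 = 1916.96 + 477.254 = 2394.21.
Reliability = 2394.21 / 3183.31 = 0.7521.

0.7521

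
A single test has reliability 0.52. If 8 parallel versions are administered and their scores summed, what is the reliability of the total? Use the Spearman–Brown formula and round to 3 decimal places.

ρ_k = kρ / (1 + (k−1)ρ) = 8·0.52 / (1 + 7·0.52) = 4.160 / 4.640 = 0.897.

0.897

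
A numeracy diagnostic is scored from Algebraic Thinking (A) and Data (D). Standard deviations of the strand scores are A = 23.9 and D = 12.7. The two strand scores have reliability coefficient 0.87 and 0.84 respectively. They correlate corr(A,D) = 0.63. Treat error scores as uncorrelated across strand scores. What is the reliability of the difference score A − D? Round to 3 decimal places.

Var(A−D) = 23.9² + 12.7² − 2·23.9·12.7·0.63 = 732.5 − 382.448 = 350.052.
Because errors are independent across components, Cov(Tᵢ,Tⱼ) = Cov(Xᵢ,Xⱼ); the off-diagonal part of the true-score variance is the same as above.
True-score variance = [23.9²·0.87 + 12.7²·0.84] − 382.448 = 632.436 − 382.448 = 249.988.
Reliability = 249.988 / 350.052 = 0.714.

0.714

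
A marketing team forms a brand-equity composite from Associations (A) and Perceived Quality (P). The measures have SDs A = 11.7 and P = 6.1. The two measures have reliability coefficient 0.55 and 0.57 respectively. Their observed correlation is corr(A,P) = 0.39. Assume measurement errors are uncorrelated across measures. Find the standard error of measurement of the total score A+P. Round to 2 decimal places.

8.81

Var(total) = 174.1 + 55.6686 = 229.769.
True-score variance = 96.4992 + 55.6686 = 152.168, so reliability = 0.6623.
Error variance = 229.769 − 152.168 = 77.6008; SEM = √77.6008 = 8.81.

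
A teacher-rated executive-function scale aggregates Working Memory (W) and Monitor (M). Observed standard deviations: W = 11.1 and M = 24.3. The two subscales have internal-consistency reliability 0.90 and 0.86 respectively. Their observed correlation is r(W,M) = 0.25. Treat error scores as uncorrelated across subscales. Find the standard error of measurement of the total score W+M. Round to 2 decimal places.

9.75

Var(total) = 713.7 + 134.865 = 848.565.
True-score variance = 618.71 + 134.865 = 753.575, so reliability = 0.8881.
Error variance = 848.565 − 753.575 = 94.9896; SEM = √94.9896 = 9.75.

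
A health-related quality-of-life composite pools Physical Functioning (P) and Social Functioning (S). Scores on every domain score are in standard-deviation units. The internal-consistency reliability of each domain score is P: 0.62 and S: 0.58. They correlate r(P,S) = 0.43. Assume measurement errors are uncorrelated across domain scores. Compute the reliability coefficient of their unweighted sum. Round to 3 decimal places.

0.720

Var(P+S) = 2 + 2·[0.43] = 2 + 0.86 = 2.86.
Because errors are independent across components, Cov(Tᵢ,Tⱼ) = Cov(Xᵢ,Xⱼ); the off-diagonal part of the true-score variance is the same as above.
True-score variance = [0.62 + 0.58] + 0.86 = 1.2 + 0.86 = 2.06.
Reliability = 2.06 / 2.86 = 0.720.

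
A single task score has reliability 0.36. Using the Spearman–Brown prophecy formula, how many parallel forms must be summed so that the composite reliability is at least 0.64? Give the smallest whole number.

k ≥ ρ*(1−ρ₁)/(ρ₁(1−ρ*)) = 0.64·0.64 / (0.36·0.36) = 3.160.
Smallest integer k = 4.

4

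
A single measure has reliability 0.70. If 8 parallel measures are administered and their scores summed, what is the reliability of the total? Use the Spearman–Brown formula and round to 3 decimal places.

0.949

ρ_k = kρ / (1 + (k−1)ρ) = 8·0.70 / (1 + 7·0.70) = 5.600 / 5.900 = 0.949.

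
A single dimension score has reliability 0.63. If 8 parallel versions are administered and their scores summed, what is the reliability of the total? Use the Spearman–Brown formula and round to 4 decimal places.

ρ_k = kρ / (1 + (k−1)ρ) = 8·0.63 / (1 + 7·0.63) = 5.040 / 5.410 = 0.9316.

0.9316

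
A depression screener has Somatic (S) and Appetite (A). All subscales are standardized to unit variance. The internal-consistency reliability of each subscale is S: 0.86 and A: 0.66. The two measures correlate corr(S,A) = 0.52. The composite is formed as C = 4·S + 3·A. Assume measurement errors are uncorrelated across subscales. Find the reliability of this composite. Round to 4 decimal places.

0.8586

Var(C) = 4² + 3² + 2·[12·0.52] = 25 + 12.48 = 37.48.
With uncorrelated errors the cross-covariances are all true-score covariance, so they carry over unchanged; only the diagonal terms shrink to ρᵢσᵢ².
True-score variance = [4²·0.86 + 3²·0.66] + 12.48 = 19.7 + 12.48 = 32.18.
Reliability = 32.18 / 37.48 = 0.8586.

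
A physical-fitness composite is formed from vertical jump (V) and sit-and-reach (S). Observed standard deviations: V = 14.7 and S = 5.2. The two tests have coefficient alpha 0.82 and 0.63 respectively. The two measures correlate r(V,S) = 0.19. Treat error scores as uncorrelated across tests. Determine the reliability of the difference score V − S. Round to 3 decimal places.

0.772

Var(V−S) = 14.7² + 5.2² − 2·14.7·5.2·0.19 = 243.13 − 29.0472 = 214.083.
With uncorrelated errors the cross-covariances are all true-score covariance, so they carry over unchanged; only the diagonal terms shrink to ρᵢσᵢ².
True-score variance = [14.7²·0.82 + 5.2²·0.63] − 29.0472 = 194.229 − 29.0472 = 165.182.
Reliability = 165.182 / 214.083 = 0.772.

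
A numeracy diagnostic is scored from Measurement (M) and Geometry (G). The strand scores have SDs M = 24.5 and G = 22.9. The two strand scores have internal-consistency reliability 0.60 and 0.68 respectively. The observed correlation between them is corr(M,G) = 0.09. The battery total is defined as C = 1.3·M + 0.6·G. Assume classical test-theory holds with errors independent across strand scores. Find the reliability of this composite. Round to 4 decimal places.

0.6364

Var(C) = 1.3²·24.5² + 0.6²·22.9² + 2·[0.78·24.5·22.9·0.09] = 1203.21 + 78.7714 = 1281.98.
Under uncorrelated errors the observed covariances equal the true-score covariances, so only the own-variance terms attenuate.
True-score variance = [1.3²·24.5²·0.60 + 0.6²·22.9²·0.68] + 78.7714 = 737.029 + 78.7714 = 815.8.
Reliability = 815.8 / 1281.98 = 0.6364.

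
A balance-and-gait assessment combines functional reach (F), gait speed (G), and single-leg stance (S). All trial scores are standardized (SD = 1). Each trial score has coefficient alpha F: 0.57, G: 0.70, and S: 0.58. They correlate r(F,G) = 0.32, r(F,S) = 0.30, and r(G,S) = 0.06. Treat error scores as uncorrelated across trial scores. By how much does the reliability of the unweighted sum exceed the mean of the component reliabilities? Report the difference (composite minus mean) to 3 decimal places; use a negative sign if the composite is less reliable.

0.120

Var(sum) = 3 + 1.36 = 4.36; true-score variance = 1.85 + 1.36 = 3.21; composite reliability = 0.7362.
Mean component reliability = 0.6167.
Difference = 0.7362 − 0.6167 = 0.120.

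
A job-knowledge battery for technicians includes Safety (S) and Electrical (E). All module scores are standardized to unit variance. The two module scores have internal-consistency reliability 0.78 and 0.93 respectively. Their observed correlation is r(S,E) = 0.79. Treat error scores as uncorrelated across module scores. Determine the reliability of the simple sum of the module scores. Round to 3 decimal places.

Var(S+E) = 2 + 2·[0.79] = 2 + 1.58 = 3.58.
Because errors are independent across components, Cov(Tᵢ,Tⱼ) = Cov(Xᵢ,Xⱼ); the off-diagonal part of the true-score variance is the same as above.
True-score variance = [0.78 + 0.93] + 1.58 = 1.71 + 1.58 = 3.29.
Reliability = 3.29 / 3.58 = 0.919.

0.919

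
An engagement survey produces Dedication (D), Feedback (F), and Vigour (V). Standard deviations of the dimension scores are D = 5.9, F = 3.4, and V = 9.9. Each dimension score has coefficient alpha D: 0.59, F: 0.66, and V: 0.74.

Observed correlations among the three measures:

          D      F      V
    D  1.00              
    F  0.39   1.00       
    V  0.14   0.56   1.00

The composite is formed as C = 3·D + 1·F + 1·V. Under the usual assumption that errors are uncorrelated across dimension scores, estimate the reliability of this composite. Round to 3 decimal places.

0.716

Var(C) = 3²·5.9² + 3.4² + 9.9² + 2·[3·5.9·3.4·0.39 + 3·5.9·9.9·0.14 + 3.4·9.9·0.56] = 422.86 + 133.704 = 556.564.
Because errors are independent across components, Cov(Tᵢ,Tⱼ) = Cov(Xᵢ,Xⱼ); the off-diagonal part of the true-score variance is the same as above.
True-score variance = [3²·5.9²·0.59 + 3.4²·0.66 + 9.9²·0.74] + 133.704 = 264.998 + 133.704 = 398.702.
Reliability = 398.702 / 556.564 = 0.716.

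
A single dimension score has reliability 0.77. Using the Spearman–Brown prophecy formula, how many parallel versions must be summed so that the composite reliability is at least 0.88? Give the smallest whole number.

k ≥ ρ*(1−ρ₁)/(ρ₁(1−ρ*)) = 0.88·0.23 / (0.77·0.12) = 2.190.
Smallest integer k = 3.

3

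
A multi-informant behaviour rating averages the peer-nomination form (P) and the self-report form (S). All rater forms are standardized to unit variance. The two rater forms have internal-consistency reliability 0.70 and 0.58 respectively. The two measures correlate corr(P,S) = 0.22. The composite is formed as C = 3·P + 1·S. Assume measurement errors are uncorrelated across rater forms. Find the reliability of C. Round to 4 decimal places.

Var(C) = 3² + 1 + 2·[3·0.22] = 10 + 1.32 = 11.32.
Under uncorrelated errors the observed covariances equal the true-score covariances, so only the own-variance terms attenuate.
True-score variance = [3²·0.70 + 0.58] + 1.32 = 6.88 + 1.32 = 8.2.
Reliability = 8.2 / 11.32 = 0.7244.

0.7244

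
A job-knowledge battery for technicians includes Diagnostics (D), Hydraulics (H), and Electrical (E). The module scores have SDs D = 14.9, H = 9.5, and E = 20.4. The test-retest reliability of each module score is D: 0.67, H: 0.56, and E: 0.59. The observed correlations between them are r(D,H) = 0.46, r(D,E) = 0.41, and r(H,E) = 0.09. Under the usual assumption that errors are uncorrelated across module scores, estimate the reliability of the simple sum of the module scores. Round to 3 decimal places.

Var(D+H+E) = 14.9² + 9.5² + 20.4² + 2·[14.9·9.5·0.46 + 14.9·20.4·0.41 + 9.5·20.4·0.09] = 728.42 + 414.357 = 1142.78.
With uncorrelated errors the cross-covariances are all true-score covariance, so they carry over unchanged; only the diagonal terms shrink to ρᵢσᵢ².
True-score variance = [14.9²·0.67 + 9.5²·0.56 + 20.4²·0.59] + 414.357 = 444.821 + 414.357 = 859.178.
Reliability = 859.178 / 1142.78 = 0.752.

0.752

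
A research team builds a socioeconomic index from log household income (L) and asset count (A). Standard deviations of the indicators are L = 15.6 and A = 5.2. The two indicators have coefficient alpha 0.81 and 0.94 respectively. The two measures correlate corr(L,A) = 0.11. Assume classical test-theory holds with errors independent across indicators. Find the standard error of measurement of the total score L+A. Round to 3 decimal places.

Var(total) = 270.4 + 17.8464 = 288.246.
True-score variance = 222.539 + 17.8464 = 240.386, so reliability = 0.8340.
Error variance = 288.246 − 240.386 = 47.8608; SEM = √47.8608 = 6.918.

6.918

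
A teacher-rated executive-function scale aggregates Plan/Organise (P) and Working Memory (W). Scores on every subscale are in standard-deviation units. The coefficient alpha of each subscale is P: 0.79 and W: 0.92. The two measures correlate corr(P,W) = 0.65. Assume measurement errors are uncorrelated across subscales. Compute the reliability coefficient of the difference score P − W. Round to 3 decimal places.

0.586

Var(P−W) = 1 + 1 − 2·0.65 = 2 − 1.3 = 0.7.
Because errors are independent across components, Cov(Tᵢ,Tⱼ) = Cov(Xᵢ,Xⱼ); the off-diagonal part of the true-score variance is the same as above.
True-score variance = [0.79 + 0.92] − 1.3 = 1.71 − 1.3 = 0.41.
Reliability = 0.41 / 0.7 = 0.586.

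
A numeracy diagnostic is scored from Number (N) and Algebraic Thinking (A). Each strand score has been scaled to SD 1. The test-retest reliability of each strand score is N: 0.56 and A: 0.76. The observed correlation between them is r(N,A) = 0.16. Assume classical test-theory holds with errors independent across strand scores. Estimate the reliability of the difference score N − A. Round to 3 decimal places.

0.595

Var(N−A) = 1 + 1 − 2·0.16 = 2 − 0.32 = 1.68.
With uncorrelated errors the cross-covariances are all true-score covariance, so they carry over unchanged; only the diagonal terms shrink to ρᵢσᵢ².
True-score variance = [0.56 + 0.76] − 0.32 = 1.32 − 0.32 = 1.
Reliability = 1 / 1.68 = 0.595.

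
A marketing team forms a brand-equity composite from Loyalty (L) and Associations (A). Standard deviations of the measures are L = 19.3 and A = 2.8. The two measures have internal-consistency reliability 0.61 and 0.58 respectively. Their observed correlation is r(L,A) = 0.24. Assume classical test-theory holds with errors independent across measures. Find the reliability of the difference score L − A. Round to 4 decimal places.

Var(L−A) = 19.3² + 2.8² − 2·19.3·2.8·0.24 = 380.33 − 25.9392 = 354.391.
Because errors are independent across components, Cov(Tᵢ,Tⱼ) = Cov(Xᵢ,Xⱼ); the off-diagonal part of the true-score variance is the same as above.
True-score variance = [19.3²·0.61 + 2.8²·0.58] − 25.9392 = 231.766 − 25.9392 = 205.827.
Reliability = 205.827 / 354.391 = 0.5808.

0.5808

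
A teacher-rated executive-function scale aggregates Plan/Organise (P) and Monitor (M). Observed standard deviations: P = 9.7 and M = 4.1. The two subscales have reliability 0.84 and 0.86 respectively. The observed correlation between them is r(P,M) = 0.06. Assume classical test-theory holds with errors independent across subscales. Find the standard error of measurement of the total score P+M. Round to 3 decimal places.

Var(total) = 110.9 + 4.7724 = 115.672.
True-score variance = 93.4922 + 4.7724 = 98.2646, so reliability = 0.8495.
Error variance = 115.672 − 98.2646 = 17.4078; SEM = √17.4078 = 4.172.

4.172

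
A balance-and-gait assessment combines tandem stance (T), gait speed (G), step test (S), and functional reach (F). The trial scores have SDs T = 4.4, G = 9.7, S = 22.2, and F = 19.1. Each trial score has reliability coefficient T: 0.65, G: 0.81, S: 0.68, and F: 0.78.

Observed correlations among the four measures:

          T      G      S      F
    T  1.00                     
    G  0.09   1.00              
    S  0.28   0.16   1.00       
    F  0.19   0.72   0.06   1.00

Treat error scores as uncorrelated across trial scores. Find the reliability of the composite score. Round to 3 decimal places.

Var(T+G+S+F) = 4.4² + 9.7² + 22.2² + 19.1² + 2·[4.4·9.7·0.09 + 4.4·22.2·0.28 + 4.4·19.1·0.19 + 9.7·22.2·0.16 + 9.7·19.1·0.72 + 22.2·19.1·0.06] = 971.1 + 480.898 = 1452.
Because errors are independent across components, Cov(Tᵢ,Tⱼ) = Cov(Xᵢ,Xⱼ); the off-diagonal part of the true-score variance is the same as above.
True-score variance = [4.4²·0.65 + 9.7²·0.81 + 22.2²·0.68 + 19.1²·0.78] + 480.898 = 708.48 + 480.898 = 1189.38.
Reliability = 1189.38 / 1452 = 0.819.

0.819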